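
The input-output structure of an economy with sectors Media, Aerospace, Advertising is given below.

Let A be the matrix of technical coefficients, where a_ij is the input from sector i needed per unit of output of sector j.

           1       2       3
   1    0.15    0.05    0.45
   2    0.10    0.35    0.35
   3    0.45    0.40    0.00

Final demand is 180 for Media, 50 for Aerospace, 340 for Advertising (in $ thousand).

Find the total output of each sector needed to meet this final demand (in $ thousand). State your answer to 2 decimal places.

I − A =
  [   0.85    -0.05    -0.45]
  [  -0.10     0.65    -0.35]
  [  -0.45    -0.40     1.00]
Cofactors of I−A, C_ij = (−1)^(i+j)·(minor ij) (rows/columns in the sector order above):
  C_11 = (0.65)(1.00) − (-0.35)(-0.40) = 0.5100
  C_12 = −[(-0.10)(1.00) − (-0.35)(-0.45)] = 0.2575
  C_13 = (-0.10)(-0.40) − (0.65)(-0.45) = 0.3325
  C_21 = −[(-0.05)(1.00) − (-0.45)(-0.40)] = 0.2300
  C_22 = (0.85)(1.00) − (-0.45)(-0.45) = 0.6475
  C_23 = −[(0.85)(-0.40) − (-0.05)(-0.45)] = 0.3625
  C_31 = (-0.05)(-0.35) − (-0.45)(0.65) = 0.3100
  C_32 = −[(0.85)(-0.35) − (-0.45)(-0.10)] = 0.3425
  C_33 = (0.85)(0.65) − (-0.05)(-0.10) = 0.5475
det(I−A) = Σ_j (I−A)_1j·C_1j = (0.85)(0.5100) + (-0.05)(0.2575) + (-0.45)(0.3325) = 0.2710
adj(I−A) = Cᵀ =
  [ 0.5100   0.2300   0.3100]
  [ 0.2575   0.6475   0.3425]
  [ 0.3325   0.3625   0.5475]
(I − A)⁻¹ = adj(I−A) / det(I−A) ≈
  [   1.8819     0.8487     1.1439]
  [   0.9502     2.3893     1.2638]
  [   1.2269     1.3376     2.0203]
x = (I − A)⁻¹ d = adj(I−A)·d / det(I−A), with det(I−A) = 0.2710:
  x_1 = (0.5100·180 + 0.2300·50 + 0.3100·340) / 0.2710 = 208.70 / 0.2710 ≈ 770.11
  x_2 = (0.2575·180 + 0.6475·50 + 0.3425·340) / 0.2710 = 195.175 / 0.2710 ≈ 720.20
  x_3 = (0.3325·180 + 0.3625·50 + 0.5475·340) / 0.2710 = 264.125 / 0.2710 ≈ 974.63

x_1 = 770.11, x_2 = 720.20, x_3 = 974.63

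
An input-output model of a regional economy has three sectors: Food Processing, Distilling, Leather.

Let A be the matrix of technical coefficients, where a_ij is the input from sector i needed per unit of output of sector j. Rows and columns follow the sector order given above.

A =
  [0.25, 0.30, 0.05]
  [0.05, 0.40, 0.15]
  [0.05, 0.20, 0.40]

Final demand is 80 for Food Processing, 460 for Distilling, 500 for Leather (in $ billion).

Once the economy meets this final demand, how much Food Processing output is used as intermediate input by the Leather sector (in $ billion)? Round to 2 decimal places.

z_13 = 63.31

I − A =
  [   0.75    -0.30    -0.05]
  [  -0.05     0.60    -0.15]
  [  -0.05    -0.20     0.60]
Cofactors of I−A, C_ij = (−1)^(i+j)·(minor ij) (rows/columns in the sector order above):
  C_11 = (0.60)(0.60) − (-0.15)(-0.20) = 0.3300
  C_12 = −[(-0.05)(0.60) − (-0.15)(-0.05)] = 0.0375
  C_13 = (-0.05)(-0.20) − (0.60)(-0.05) = 0.0400
  C_21 = −[(-0.30)(0.60) − (-0.05)(-0.20)] = 0.1900
  C_22 = (0.75)(0.60) − (-0.05)(-0.05) = 0.4475
  C_23 = −[(0.75)(-0.20) − (-0.30)(-0.05)] = 0.1650
  C_31 = (-0.30)(-0.15) − (-0.05)(0.60) = 0.0750
  C_32 = −[(0.75)(-0.15) − (-0.05)(-0.05)] = 0.1150
  C_33 = (0.75)(0.60) − (-0.30)(-0.05) = 0.4350
det(I−A) = Σ_j (I−A)_1j·C_1j = (0.75)(0.3300) + (-0.30)(0.0375) + (-0.05)(0.0400) = 0.23425
adj(I−A) = Cᵀ =
  [ 0.3300   0.1900   0.0750]
  [ 0.0375   0.4475   0.1150]
  [ 0.0400   0.1650   0.4350]
(I − A)⁻¹ = adj(I−A) / det(I−A) ≈
  [   1.4088     0.8111     0.3202]
  [   0.1601     1.9104     0.4909]
  [   0.1708     0.7044     1.8570]
First solve x = (I − A)⁻¹ d = adj(I−A)·d / det(I−A); in particular x_3 = (0.0400·80 + 0.1650·460 + 0.4350·500) / 0.23425 = 296.60 / 0.23425 ≈ 1266.1686.
Intermediate flow from 1 to 3: z_13 = a_13 · x_3 = 0.05 × 296.60 / 0.23425 = 14.83 / 0.23425 ≈ 63.31.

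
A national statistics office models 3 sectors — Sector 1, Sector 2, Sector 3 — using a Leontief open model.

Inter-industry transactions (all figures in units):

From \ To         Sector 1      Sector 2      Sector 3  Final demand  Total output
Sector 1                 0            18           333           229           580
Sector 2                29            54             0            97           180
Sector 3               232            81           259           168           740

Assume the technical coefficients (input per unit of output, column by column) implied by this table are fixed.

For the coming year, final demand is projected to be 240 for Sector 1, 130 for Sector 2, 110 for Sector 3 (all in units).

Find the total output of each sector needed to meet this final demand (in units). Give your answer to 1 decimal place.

Technical coefficients a_ij = z_ij / X_j:
  a_11 = 0/580 = 0.00, a_21 = 29/580 = 0.05, a_31 = 232/580 = 0.40
  a_12 = 18/180 = 0.10, a_22 = 54/180 = 0.30, a_32 = 81/180 = 0.45
  a_13 = 333/740 = 0.45, a_23 = 0/740 = 0.00, a_33 = 259/740 = 0.35
I − A =
  [   1.00    -0.10    -0.45]
  [  -0.05     0.70     0.00]
  [  -0.40    -0.45     0.65]
Cofactors of I−A, C_ij = (−1)^(i+j)·(minor ij) (rows/columns in the sector order above):
  C_11 = (0.70)(0.65) − (0.00)(-0.45) = 0.4550
  C_12 = −[(-0.05)(0.65) − (0.00)(-0.40)] = 0.0325
  C_13 = (-0.05)(-0.45) − (0.70)(-0.40) = 0.3025
  C_21 = −[(-0.10)(0.65) − (-0.45)(-0.45)] = 0.2675
  C_22 = (1.00)(0.65) − (-0.45)(-0.40) = 0.4700
  C_23 = −[(1.00)(-0.45) − (-0.10)(-0.40)] = 0.4900
  C_31 = (-0.10)(0.00) − (-0.45)(0.70) = 0.3150
  C_32 = −[(1.00)(0.00) − (-0.45)(-0.05)] = 0.0225
  C_33 = (1.00)(0.70) − (-0.10)(-0.05) = 0.6950
det(I−A) = Σ_j (I−A)_1j·C_1j = (1.00)(0.4550) + (-0.10)(0.0325) + (-0.45)(0.3025) = 0.315625
adj(I−A) = Cᵀ =
  [ 0.4550   0.2675   0.3150]
  [ 0.0325   0.4700   0.0225]
  [ 0.3025   0.4900   0.6950]
(I − A)⁻¹ = adj(I−A) / det(I−A) ≈
  [   1.4416     0.8475     0.9980]
  [   0.1030     1.4891     0.0713]
  [   0.9584     1.5525     2.2020]
x = (I − A)⁻¹ d = adj(I−A)·d / det(I−A), with det(I−A) = 0.315625:
  x_1 = (0.4550·240 + 0.2675·130 + 0.3150·110) / 0.315625 = 178.625 / 0.315625 ≈ 565.9
  x_2 = (0.0325·240 + 0.4700·130 + 0.0225·110) / 0.315625 = 71.375 / 0.315625 ≈ 226.1
  x_3 = (0.3025·240 + 0.4900·130 + 0.6950·110) / 0.315625 = 212.75 / 0.315625 ≈ 674.1

x_1 = 565.9, x_2 = 226.1, x_3 = 674.1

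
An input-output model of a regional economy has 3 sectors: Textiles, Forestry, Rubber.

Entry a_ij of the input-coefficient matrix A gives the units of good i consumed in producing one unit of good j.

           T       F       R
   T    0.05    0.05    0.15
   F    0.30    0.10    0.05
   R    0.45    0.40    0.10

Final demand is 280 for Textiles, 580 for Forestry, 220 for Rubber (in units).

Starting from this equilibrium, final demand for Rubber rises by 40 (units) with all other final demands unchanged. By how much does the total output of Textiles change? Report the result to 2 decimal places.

Δx_T = 8.37

I − A =
  [   0.95    -0.05    -0.15]
  [  -0.30     0.90    -0.05]
  [  -0.45    -0.40     0.90]
Cofactors of I−A, C_ij = (−1)^(i+j)·(minor ij) (rows/columns in the sector order above):
  C_11 = (0.90)(0.90) − (-0.05)(-0.40) = 0.7900
  C_12 = −[(-0.30)(0.90) − (-0.05)(-0.45)] = 0.2925
  C_13 = (-0.30)(-0.40) − (0.90)(-0.45) = 0.5250
  C_21 = −[(-0.05)(0.90) − (-0.15)(-0.40)] = 0.1050
  C_22 = (0.95)(0.90) − (-0.15)(-0.45) = 0.7875
  C_23 = −[(0.95)(-0.40) − (-0.05)(-0.45)] = 0.4025
  C_31 = (-0.05)(-0.05) − (-0.15)(0.90) = 0.1375
  C_32 = −[(0.95)(-0.05) − (-0.15)(-0.30)] = 0.0925
  C_33 = (0.95)(0.90) − (-0.05)(-0.30) = 0.8400
det(I−A) = Σ_j (I−A)_1j·C_1j = (0.95)(0.7900) + (-0.05)(0.2925) + (-0.15)(0.5250) = 0.657125
adj(I−A) = Cᵀ =
  [ 0.7900   0.1050   0.1375]
  [ 0.2925   0.7875   0.0925]
  [ 0.5250   0.4025   0.8400]
(I − A)⁻¹ = adj(I−A) / det(I−A) ≈
  [   1.2022     0.1598     0.2092]
  [   0.4451     1.1984     0.1408]
  [   0.7989     0.6125     1.2783]
Δx = (I − A)⁻¹ Δd with Δd having +40 in the Rubber component and 0 elsewhere.
So Δx_T = L_TR · (+40), where L_TR = adj(I−A)_TR / det(I−A) = 0.1375 / 0.657125.
Δx_T = 0.1375 × (+40) / 0.657125 = 5.50 / 0.657125 ≈ 8.37.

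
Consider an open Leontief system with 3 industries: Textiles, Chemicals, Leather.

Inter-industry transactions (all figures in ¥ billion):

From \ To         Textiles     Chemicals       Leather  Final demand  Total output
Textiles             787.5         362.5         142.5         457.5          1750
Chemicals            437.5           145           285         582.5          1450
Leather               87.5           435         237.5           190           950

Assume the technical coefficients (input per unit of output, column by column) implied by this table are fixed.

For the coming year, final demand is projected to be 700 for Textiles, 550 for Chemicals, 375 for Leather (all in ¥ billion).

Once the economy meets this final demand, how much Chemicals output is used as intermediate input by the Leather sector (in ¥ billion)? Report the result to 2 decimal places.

z_CL = 407.48

Technical coefficients a_ij = z_ij / X_j:
  a_TT = 787.5/1750 = 0.45, a_CT = 437.5/1750 = 0.25, a_LT = 87.5/1750 = 0.05
  a_TC = 362.5/1450 = 0.25, a_CC = 145/1450 = 0.10, a_LC = 435/1450 = 0.30
  a_TL = 142.5/950 = 0.15, a_CL = 285/950 = 0.30, a_LL = 237.5/950 = 0.25
I − A =
  [   0.55    -0.25    -0.15]
  [  -0.25     0.90    -0.30]
  [  -0.05    -0.30     0.75]
Cofactors of I−A, C_ij = (−1)^(i+j)·(minor ij) (rows/columns in the sector order above):
  C_11 = (0.90)(0.75) − (-0.30)(-0.30) = 0.5850
  C_12 = −[(-0.25)(0.75) − (-0.30)(-0.05)] = 0.2025
  C_13 = (-0.25)(-0.30) − (0.90)(-0.05) = 0.1200
  C_21 = −[(-0.25)(0.75) − (-0.15)(-0.30)] = 0.2325
  C_22 = (0.55)(0.75) − (-0.15)(-0.05) = 0.4050
  C_23 = −[(0.55)(-0.30) − (-0.25)(-0.05)] = 0.1775
  C_31 = (-0.25)(-0.30) − (-0.15)(0.90) = 0.2100
  C_32 = −[(0.55)(-0.30) − (-0.15)(-0.25)] = 0.2025
  C_33 = (0.55)(0.90) − (-0.25)(-0.25) = 0.4325
det(I−A) = Σ_j (I−A)_1j·C_1j = (0.55)(0.5850) + (-0.25)(0.2025) + (-0.15)(0.1200) = 0.253125
adj(I−A) = Cᵀ =
  [ 0.5850   0.2325   0.2100]
  [ 0.2025   0.4050   0.2025]
  [ 0.1200   0.1775   0.4325]
(I − A)⁻¹ = adj(I−A) / det(I−A) ≈
  [   2.3111     0.9185     0.8296]
  [   0.8000     1.6000     0.8000]
  [   0.4741     0.7012     1.7086]
First solve x = (I − A)⁻¹ d = adj(I−A)·d / det(I−A); in particular x_L = (0.1200·700 + 0.1775·550 + 0.4325·375) / 0.253125 = 343.8125 / 0.253125 ≈ 1358.2716.
Intermediate flow from C to L: z_CL = a_CL · x_L = 0.30 × 343.8125 / 0.253125 = 103.14375 / 0.253125 ≈ 407.48.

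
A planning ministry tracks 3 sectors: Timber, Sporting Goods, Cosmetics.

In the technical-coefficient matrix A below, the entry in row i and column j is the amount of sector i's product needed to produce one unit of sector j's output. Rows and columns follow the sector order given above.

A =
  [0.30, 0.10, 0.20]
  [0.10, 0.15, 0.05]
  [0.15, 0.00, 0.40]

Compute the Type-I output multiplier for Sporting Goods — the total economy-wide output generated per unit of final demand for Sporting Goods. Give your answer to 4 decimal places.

m_2 = 1.4319

I − A =
  [   0.70    -0.10    -0.20]
  [  -0.10     0.85    -0.05]
  [  -0.15     0.00     0.60]
Cofactors of I−A, C_ij = (−1)^(i+j)·(minor ij) (rows/columns in the sector order above):
  C_11 = (0.85)(0.60) − (-0.05)(0.00) = 0.5100
  C_12 = −[(-0.10)(0.60) − (-0.05)(-0.15)] = 0.0675
  C_13 = (-0.10)(0.00) − (0.85)(-0.15) = 0.1275
  C_21 = −[(-0.10)(0.60) − (-0.20)(0.00)] = 0.0600
  C_22 = (0.70)(0.60) − (-0.20)(-0.15) = 0.3900
  C_23 = −[(0.70)(0.00) − (-0.10)(-0.15)] = 0.0150
  C_31 = (-0.10)(-0.05) − (-0.20)(0.85) = 0.1750
  C_32 = −[(0.70)(-0.05) − (-0.20)(-0.10)] = 0.0550
  C_33 = (0.70)(0.85) − (-0.10)(-0.10) = 0.5850
det(I−A) = Σ_j (I−A)_1j·C_1j = (0.70)(0.5100) + (-0.10)(0.0675) + (-0.20)(0.1275) = 0.32475
adj(I−A) = Cᵀ =
  [ 0.5100   0.0600   0.1750]
  [ 0.0675   0.3900   0.0550]
  [ 0.1275   0.0150   0.5850]
(I − A)⁻¹ = adj(I−A) / det(I−A) ≈
  [   1.57044     0.18476     0.53888]
  [   0.20785     1.20092     0.16936]
  [   0.39261     0.04619     1.80139]
The output multiplier for sector j is the column-j sum of the Leontief inverse (I − A)⁻¹ = adj(I−A) / det(I−A).
Column 2 of adj(I−A): (0.0600, 0.3900, 0.0150); det(I−A) = 0.32475.
m_2 = (0.0600 + 0.3900 + 0.0150) / 0.32475 = 0.465 / 0.32475 ≈ 1.4319.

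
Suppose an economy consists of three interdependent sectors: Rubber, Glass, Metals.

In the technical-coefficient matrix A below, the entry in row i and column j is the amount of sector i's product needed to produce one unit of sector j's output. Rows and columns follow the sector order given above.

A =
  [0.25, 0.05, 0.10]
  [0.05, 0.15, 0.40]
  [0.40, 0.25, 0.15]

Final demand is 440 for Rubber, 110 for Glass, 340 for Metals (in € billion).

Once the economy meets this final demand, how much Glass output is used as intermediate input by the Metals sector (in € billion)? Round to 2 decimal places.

I − A =
  [   0.75    -0.05    -0.10]
  [  -0.05     0.85    -0.40]
  [  -0.40    -0.25     0.85]
Cofactors of I−A, C_ij = (−1)^(i+j)·(minor ij) (rows/columns in the sector order above):
  C_11 = (0.85)(0.85) − (-0.40)(-0.25) = 0.6225
  C_12 = −[(-0.05)(0.85) − (-0.40)(-0.40)] = 0.2025
  C_13 = (-0.05)(-0.25) − (0.85)(-0.40) = 0.3525
  C_21 = −[(-0.05)(0.85) − (-0.10)(-0.25)] = 0.0675
  C_22 = (0.75)(0.85) − (-0.10)(-0.40) = 0.5975
  C_23 = −[(0.75)(-0.25) − (-0.05)(-0.40)] = 0.2075
  C_31 = (-0.05)(-0.40) − (-0.10)(0.85) = 0.1050
  C_32 = −[(0.75)(-0.40) − (-0.10)(-0.05)] = 0.3050
  C_33 = (0.75)(0.85) − (-0.05)(-0.05) = 0.6350
det(I−A) = Σ_j (I−A)_1j·C_1j = (0.75)(0.6225) + (-0.05)(0.2025) + (-0.10)(0.3525) = 0.4215
adj(I−A) = Cᵀ =
  [ 0.6225   0.0675   0.1050]
  [ 0.2025   0.5975   0.3050]
  [ 0.3525   0.2075   0.6350]
(I − A)⁻¹ = adj(I−A) / det(I−A) ≈
  [   1.4769     0.1601     0.2491]
  [   0.4804     1.4176     0.7236]
  [   0.8363     0.4923     1.5065]
First solve x = (I − A)⁻¹ d = adj(I−A)·d / det(I−A); in particular x_M = (0.3525·440 + 0.2075·110 + 0.6350·340) / 0.4215 = 393.825 / 0.4215 ≈ 934.3416.
Intermediate flow from G to M: z_GM = a_GM · x_M = 0.40 × 393.825 / 0.4215 = 157.53 / 0.4215 ≈ 373.74.

z_GM = 373.74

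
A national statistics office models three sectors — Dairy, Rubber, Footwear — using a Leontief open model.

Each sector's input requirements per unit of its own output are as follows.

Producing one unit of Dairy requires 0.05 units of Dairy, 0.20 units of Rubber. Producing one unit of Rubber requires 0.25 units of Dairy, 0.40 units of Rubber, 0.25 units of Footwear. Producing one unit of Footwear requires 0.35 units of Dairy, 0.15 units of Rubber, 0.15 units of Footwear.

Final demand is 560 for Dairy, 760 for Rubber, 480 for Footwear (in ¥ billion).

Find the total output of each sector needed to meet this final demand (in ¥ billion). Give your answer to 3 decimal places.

I − A =
  [   0.95    -0.25    -0.35]
  [  -0.20     0.60    -0.15]
  [   0.00    -0.25     0.85]
Cofactors of I−A, C_ij = (−1)^(i+j)·(minor ij) (rows/columns in the sector order above):
  C_11 = (0.60)(0.85) − (-0.15)(-0.25) = 0.4725
  C_12 = −[(-0.20)(0.85) − (-0.15)(0.00)] = 0.1700
  C_13 = (-0.20)(-0.25) − (0.60)(0.00) = 0.0500
  C_21 = −[(-0.25)(0.85) − (-0.35)(-0.25)] = 0.3000
  C_22 = (0.95)(0.85) − (-0.35)(0.00) = 0.8075
  C_23 = −[(0.95)(-0.25) − (-0.25)(0.00)] = 0.2375
  C_31 = (-0.25)(-0.15) − (-0.35)(0.60) = 0.2475
  C_32 = −[(0.95)(-0.15) − (-0.35)(-0.20)] = 0.2125
  C_33 = (0.95)(0.60) − (-0.25)(-0.20) = 0.5200
det(I−A) = Σ_j (I−A)_1j·C_1j = (0.95)(0.4725) + (-0.25)(0.1700) + (-0.35)(0.0500) = 0.388875
adj(I−A) = Cᵀ =
  [ 0.4725   0.3000   0.2475]
  [ 0.1700   0.8075   0.2125]
  [ 0.0500   0.2375   0.5200]
(I − A)⁻¹ = adj(I−A) / det(I−A) ≈
  [   1.2150     0.7715     0.6365]
  [   0.4372     2.0765     0.5464]
  [   0.1286     0.6107     1.3372]
x = (I − A)⁻¹ d = adj(I−A)·d / det(I−A), with det(I−A) = 0.388875:
  x_1 = (0.4725·560 + 0.3000·760 + 0.2475·480) / 0.388875 = 611.40 / 0.388875 ≈ 1572.228
  x_2 = (0.1700·560 + 0.8075·760 + 0.2125·480) / 0.388875 = 810.90 / 0.388875 ≈ 2085.246
  x_3 = (0.0500·560 + 0.2375·760 + 0.5200·480) / 0.388875 = 458.10 / 0.388875 ≈ 1178.014

x_1 = 1572.228, x_2 = 2085.246, x_3 = 1178.014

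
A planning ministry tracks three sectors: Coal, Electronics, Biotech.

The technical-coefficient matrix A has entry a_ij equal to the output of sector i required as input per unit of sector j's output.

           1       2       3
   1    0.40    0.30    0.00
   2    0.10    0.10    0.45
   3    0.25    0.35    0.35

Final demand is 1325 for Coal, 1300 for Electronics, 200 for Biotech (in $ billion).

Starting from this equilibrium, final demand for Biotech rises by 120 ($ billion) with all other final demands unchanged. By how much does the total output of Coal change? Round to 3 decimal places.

Δx_1 = 79.705

I − A =
  [   0.60    -0.30     0.00]
  [  -0.10     0.90    -0.45]
  [  -0.25    -0.35     0.65]
Cofactors of I−A, C_ij = (−1)^(i+j)·(minor ij) (rows/columns in the sector order above):
  C_11 = (0.90)(0.65) − (-0.45)(-0.35) = 0.4275
  C_12 = −[(-0.10)(0.65) − (-0.45)(-0.25)] = 0.1775
  C_13 = (-0.10)(-0.35) − (0.90)(-0.25) = 0.2600
  C_21 = −[(-0.30)(0.65) − (0.00)(-0.35)] = 0.1950
  C_22 = (0.60)(0.65) − (0.00)(-0.25) = 0.3900
  C_23 = −[(0.60)(-0.35) − (-0.30)(-0.25)] = 0.2850
  C_31 = (-0.30)(-0.45) − (0.00)(0.90) = 0.1350
  C_32 = −[(0.60)(-0.45) − (0.00)(-0.10)] = 0.2700
  C_33 = (0.60)(0.90) − (-0.30)(-0.10) = 0.5100
det(I−A) = Σ_j (I−A)_1j·C_1j = (0.60)(0.4275) + (-0.30)(0.1775) + (0.00)(0.2600) = 0.20325
adj(I−A) = Cᵀ =
  [ 0.4275   0.1950   0.1350]
  [ 0.1775   0.3900   0.2700]
  [ 0.2600   0.2850   0.5100]
(I − A)⁻¹ = adj(I−A) / det(I−A) ≈
  [   2.1033     0.9594     0.6642]
  [   0.8733     1.9188     1.3284]
  [   1.2792     1.4022     2.5092]
Δx = (I − A)⁻¹ Δd with Δd having +120 in the Biotech component and 0 elsewhere.
So Δx_1 = L_13 · (+120), where L_13 = adj(I−A)_13 / det(I−A) = 0.1350 / 0.20325.
Δx_1 = 0.1350 × (+120) / 0.20325 = 16.20 / 0.20325 ≈ 79.705.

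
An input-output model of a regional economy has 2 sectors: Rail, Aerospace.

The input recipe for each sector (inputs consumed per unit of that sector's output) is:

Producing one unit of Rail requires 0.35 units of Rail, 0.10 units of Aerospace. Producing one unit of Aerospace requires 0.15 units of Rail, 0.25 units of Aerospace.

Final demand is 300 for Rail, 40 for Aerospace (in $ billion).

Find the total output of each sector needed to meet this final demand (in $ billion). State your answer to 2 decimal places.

x_1 = 488.89, x_2 = 118.52

I − A =
  [   0.65    -0.15]
  [  -0.10     0.75]
det(I−A) = (0.65)(0.75) − (-0.15)(-0.10) = 0.4725
adj(I−A) = [[0.75, 0.15], [0.10, 0.65]]
(I − A)⁻¹ = adj(I−A) / det(I−A) ≈
  [   1.5873     0.3175]
  [   0.2116     1.3757]
x = (I − A)⁻¹ d = adj(I−A)·d / det(I−A), with det(I−A) = 0.4725:
  x_1 = (0.75·300 + 0.15·40) / 0.4725 = 231.00 / 0.4725 ≈ 488.89
  x_2 = (0.10·300 + 0.65·40) / 0.4725 = 56.00 / 0.4725 ≈ 118.52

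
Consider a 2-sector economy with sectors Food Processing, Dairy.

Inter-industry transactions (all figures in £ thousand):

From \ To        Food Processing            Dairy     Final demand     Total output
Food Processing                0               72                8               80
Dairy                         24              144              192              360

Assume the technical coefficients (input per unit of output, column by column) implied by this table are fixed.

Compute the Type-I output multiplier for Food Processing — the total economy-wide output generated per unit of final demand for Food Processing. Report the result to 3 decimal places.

Technical coefficients a_ij = z_ij / X_j:
  a_FF = 0/80 = 0.00, a_DF = 24/80 = 0.30
  a_FD = 72/360 = 0.20, a_DD = 144/360 = 0.40
I − A =
  [   1.00    -0.20]
  [  -0.30     0.60]
det(I−A) = (1.00)(0.60) − (-0.20)(-0.30) = 0.5400
adj(I−A) = [[0.60, 0.20], [0.30, 1.00]]
(I − A)⁻¹ = adj(I−A) / det(I−A) ≈
  [   1.1111     0.3704]
  [   0.5556     1.8519]
The output multiplier for sector j is the column-j sum of the Leontief inverse (I − A)⁻¹ = adj(I−A) / det(I−A).
Column F of adj(I−A): (0.60, 0.30); det(I−A) = 0.5400.
m_F = (0.60 + 0.30) / 0.5400 = 0.90 / 0.5400 ≈ 1.667.

m_F = 1.667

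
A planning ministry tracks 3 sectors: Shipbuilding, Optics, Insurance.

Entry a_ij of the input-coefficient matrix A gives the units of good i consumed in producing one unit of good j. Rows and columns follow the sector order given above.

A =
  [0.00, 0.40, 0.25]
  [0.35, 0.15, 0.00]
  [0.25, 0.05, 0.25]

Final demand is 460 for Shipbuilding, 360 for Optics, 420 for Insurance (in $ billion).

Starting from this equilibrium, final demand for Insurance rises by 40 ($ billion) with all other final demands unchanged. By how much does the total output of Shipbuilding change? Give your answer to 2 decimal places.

Δx_S = 17.89

I − A =
  [   1.00    -0.40    -0.25]
  [  -0.35     0.85     0.00]
  [  -0.25    -0.05     0.75]
Cofactors of I−A, C_ij = (−1)^(i+j)·(minor ij) (rows/columns in the sector order above):
  C_11 = (0.85)(0.75) − (0.00)(-0.05) = 0.6375
  C_12 = −[(-0.35)(0.75) − (0.00)(-0.25)] = 0.2625
  C_13 = (-0.35)(-0.05) − (0.85)(-0.25) = 0.2300
  C_21 = −[(-0.40)(0.75) − (-0.25)(-0.05)] = 0.3125
  C_22 = (1.00)(0.75) − (-0.25)(-0.25) = 0.6875
  C_23 = −[(1.00)(-0.05) − (-0.40)(-0.25)] = 0.1500
  C_31 = (-0.40)(0.00) − (-0.25)(0.85) = 0.2125
  C_32 = −[(1.00)(0.00) − (-0.25)(-0.35)] = 0.0875
  C_33 = (1.00)(0.85) − (-0.40)(-0.35) = 0.7100
det(I−A) = Σ_j (I−A)_1j·C_1j = (1.00)(0.6375) + (-0.40)(0.2625) + (-0.25)(0.2300) = 0.4750
adj(I−A) = Cᵀ =
  [ 0.6375   0.3125   0.2125]
  [ 0.2625   0.6875   0.0875]
  [ 0.2300   0.1500   0.7100]
(I − A)⁻¹ = adj(I−A) / det(I−A) ≈
  [   1.3421     0.6579     0.4474]
  [   0.5526     1.4474     0.1842]
  [   0.4842     0.3158     1.4947]
Δx = (I − A)⁻¹ Δd with Δd having +40 in the Insurance component and 0 elsewhere.
So Δx_S = L_SI · (+40), where L_SI = adj(I−A)_SI / det(I−A) = 0.2125 / 0.4750.
Δx_S = 0.2125 × (+40) / 0.4750 = 8.50 / 0.4750 ≈ 17.89.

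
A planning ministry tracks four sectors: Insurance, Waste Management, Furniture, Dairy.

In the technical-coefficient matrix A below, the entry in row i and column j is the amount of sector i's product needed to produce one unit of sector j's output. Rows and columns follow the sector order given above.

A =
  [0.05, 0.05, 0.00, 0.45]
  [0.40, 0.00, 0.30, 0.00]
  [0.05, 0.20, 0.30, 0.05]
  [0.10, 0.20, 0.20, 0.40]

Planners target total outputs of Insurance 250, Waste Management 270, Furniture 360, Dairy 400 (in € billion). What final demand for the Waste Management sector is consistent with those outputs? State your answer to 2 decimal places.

I − A =
  [   0.95    -0.05     0.00    -0.45]
  [  -0.40     1.00    -0.30     0.00]
  [  -0.05    -0.20     0.70    -0.05]
  [  -0.10    -0.20    -0.20     0.60]
d = (I − A) x:
  d_I = (+0.95)·250 + (-0.05)·270 + (+0.00)·360 + (-0.45)·400 = 44.00
  d_W = (-0.40)·250 + (+1.00)·270 + (-0.30)·360 + (+0.00)·400 = 62.00
  d_F = (-0.05)·250 + (-0.20)·270 + (+0.70)·360 + (-0.05)·400 = 165.50
  d_D = (-0.10)·250 + (-0.20)·270 + (-0.20)·360 + (+0.60)·400 = 89.00

d_W = 62.00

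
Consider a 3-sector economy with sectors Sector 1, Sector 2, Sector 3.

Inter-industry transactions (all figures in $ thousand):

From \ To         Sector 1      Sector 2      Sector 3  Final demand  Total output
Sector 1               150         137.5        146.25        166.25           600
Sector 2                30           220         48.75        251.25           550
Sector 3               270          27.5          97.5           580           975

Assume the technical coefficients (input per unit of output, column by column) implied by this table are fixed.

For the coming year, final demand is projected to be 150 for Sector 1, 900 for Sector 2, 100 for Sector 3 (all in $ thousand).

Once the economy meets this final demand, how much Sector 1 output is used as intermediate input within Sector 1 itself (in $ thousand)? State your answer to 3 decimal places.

z_11 = 217.246

Technical coefficients a_ij = z_ij / X_j:
  a_11 = 150/600 = 0.25, a_21 = 30/600 = 0.05, a_31 = 270/600 = 0.45
  a_12 = 137.5/550 = 0.25, a_22 = 220/550 = 0.40, a_32 = 27.5/550 = 0.05
  a_13 = 146.25/975 = 0.15, a_23 = 48.75/975 = 0.05, a_33 = 97.5/975 = 0.10
I − A =
  [   0.75    -0.25    -0.15]
  [  -0.05     0.60    -0.05]
  [  -0.45    -0.05     0.90]
Cofactors of I−A, C_ij = (−1)^(i+j)·(minor ij) (rows/columns in the sector order above):
  C_11 = (0.60)(0.90) − (-0.05)(-0.05) = 0.5375
  C_12 = −[(-0.05)(0.90) − (-0.05)(-0.45)] = 0.0675
  C_13 = (-0.05)(-0.05) − (0.60)(-0.45) = 0.2725
  C_21 = −[(-0.25)(0.90) − (-0.15)(-0.05)] = 0.2325
  C_22 = (0.75)(0.90) − (-0.15)(-0.45) = 0.6075
  C_23 = −[(0.75)(-0.05) − (-0.25)(-0.45)] = 0.1500
  C_31 = (-0.25)(-0.05) − (-0.15)(0.60) = 0.1025
  C_32 = −[(0.75)(-0.05) − (-0.15)(-0.05)] = 0.0450
  C_33 = (0.75)(0.60) − (-0.25)(-0.05) = 0.4375
det(I−A) = Σ_j (I−A)_1j·C_1j = (0.75)(0.5375) + (-0.25)(0.0675) + (-0.15)(0.2725) = 0.345375
adj(I−A) = Cᵀ =
  [ 0.5375   0.2325   0.1025]
  [ 0.0675   0.6075   0.0450]
  [ 0.2725   0.1500   0.4375]
(I − A)⁻¹ = adj(I−A) / det(I−A) ≈
  [   1.5563     0.6732     0.2968]
  [   0.1954     1.7590     0.1303]
  [   0.7890     0.4343     1.2667]
First solve x = (I − A)⁻¹ d = adj(I−A)·d / det(I−A); in particular x_1 = (0.5375·150 + 0.2325·900 + 0.1025·100) / 0.345375 = 300.125 / 0.345375 ≈ 868.98299.
Intermediate flow from 1 to 1: z_11 = a_11 · x_1 = 0.25 × 300.125 / 0.345375 = 75.03125 / 0.345375 ≈ 217.246.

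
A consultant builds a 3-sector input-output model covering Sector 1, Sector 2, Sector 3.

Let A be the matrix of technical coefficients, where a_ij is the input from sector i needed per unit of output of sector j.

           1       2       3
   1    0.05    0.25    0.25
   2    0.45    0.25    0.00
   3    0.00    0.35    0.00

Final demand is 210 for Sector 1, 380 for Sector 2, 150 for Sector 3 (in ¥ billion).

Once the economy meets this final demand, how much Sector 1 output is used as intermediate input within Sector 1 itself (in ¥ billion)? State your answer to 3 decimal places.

I − A =
  [   0.95    -0.25    -0.25]
  [  -0.45     0.75     0.00]
  [   0.00    -0.35     1.00]
Cofactors of I−A, C_ij = (−1)^(i+j)·(minor ij) (rows/columns in the sector order above):
  C_11 = (0.75)(1.00) − (0.00)(-0.35) = 0.7500
  C_12 = −[(-0.45)(1.00) − (0.00)(0.00)] = 0.4500
  C_13 = (-0.45)(-0.35) − (0.75)(0.00) = 0.1575
  C_21 = −[(-0.25)(1.00) − (-0.25)(-0.35)] = 0.3375
  C_22 = (0.95)(1.00) − (-0.25)(0.00) = 0.9500
  C_23 = −[(0.95)(-0.35) − (-0.25)(0.00)] = 0.3325
  C_31 = (-0.25)(0.00) − (-0.25)(0.75) = 0.1875
  C_32 = −[(0.95)(0.00) − (-0.25)(-0.45)] = 0.1125
  C_33 = (0.95)(0.75) − (-0.25)(-0.45) = 0.6000
det(I−A) = Σ_j (I−A)_1j·C_1j = (0.95)(0.7500) + (-0.25)(0.4500) + (-0.25)(0.1575) = 0.560625
adj(I−A) = Cᵀ =
  [ 0.7500   0.3375   0.1875]
  [ 0.4500   0.9500   0.1125]
  [ 0.1575   0.3325   0.6000]
(I − A)⁻¹ = adj(I−A) / det(I−A) ≈
  [   1.3378     0.6020     0.3344]
  [   0.8027     1.6945     0.2007]
  [   0.2809     0.5931     1.0702]
First solve x = (I − A)⁻¹ d = adj(I−A)·d / det(I−A); in particular x_1 = (0.7500·210 + 0.3375·380 + 0.1875·150) / 0.560625 = 313.875 / 0.560625 ≈ 559.86622.
Intermediate flow from 1 to 1: z_11 = a_11 · x_1 = 0.05 × 313.875 / 0.560625 = 15.69375 / 0.560625 ≈ 27.993.

z_11 = 27.993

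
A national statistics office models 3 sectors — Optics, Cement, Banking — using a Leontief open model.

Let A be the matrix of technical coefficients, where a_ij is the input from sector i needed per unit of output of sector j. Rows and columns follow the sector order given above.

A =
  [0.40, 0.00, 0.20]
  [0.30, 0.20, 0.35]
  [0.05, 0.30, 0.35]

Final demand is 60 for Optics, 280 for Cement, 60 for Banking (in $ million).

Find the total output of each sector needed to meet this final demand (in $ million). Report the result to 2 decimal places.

x_O = 230.04, x_C = 606.95, x_B = 390.13

I − A =
  [   0.60     0.00    -0.20]
  [  -0.30     0.80    -0.35]
  [  -0.05    -0.30     0.65]
Cofactors of I−A, C_ij = (−1)^(i+j)·(minor ij) (rows/columns in the sector order above):
  C_11 = (0.80)(0.65) − (-0.35)(-0.30) = 0.4150
  C_12 = −[(-0.30)(0.65) − (-0.35)(-0.05)] = 0.2125
  C_13 = (-0.30)(-0.30) − (0.80)(-0.05) = 0.1300
  C_21 = −[(0.00)(0.65) − (-0.20)(-0.30)] = 0.0600
  C_22 = (0.60)(0.65) − (-0.20)(-0.05) = 0.3800
  C_23 = −[(0.60)(-0.30) − (0.00)(-0.05)] = 0.1800
  C_31 = (0.00)(-0.35) − (-0.20)(0.80) = 0.1600
  C_32 = −[(0.60)(-0.35) − (-0.20)(-0.30)] = 0.2700
  C_33 = (0.60)(0.80) − (0.00)(-0.30) = 0.4800
det(I−A) = Σ_j (I−A)_1j·C_1j = (0.60)(0.4150) + (0.00)(0.2125) + (-0.20)(0.1300) = 0.2230
adj(I−A) = Cᵀ =
  [ 0.4150   0.0600   0.1600]
  [ 0.2125   0.3800   0.2700]
  [ 0.1300   0.1800   0.4800]
(I − A)⁻¹ = adj(I−A) / det(I−A) ≈
  [   1.8610     0.2691     0.7175]
  [   0.9529     1.7040     1.2108]
  [   0.5830     0.8072     2.1525]
x = (I − A)⁻¹ d = adj(I−A)·d / det(I−A), with det(I−A) = 0.2230:
  x_O = (0.4150·60 + 0.0600·280 + 0.1600·60) / 0.2230 = 51.30 / 0.2230 ≈ 230.04
  x_C = (0.2125·60 + 0.3800·280 + 0.2700·60) / 0.2230 = 135.35 / 0.2230 ≈ 606.95
  x_B = (0.1300·60 + 0.1800·280 + 0.4800·60) / 0.2230 = 87.00 / 0.2230 ≈ 390.13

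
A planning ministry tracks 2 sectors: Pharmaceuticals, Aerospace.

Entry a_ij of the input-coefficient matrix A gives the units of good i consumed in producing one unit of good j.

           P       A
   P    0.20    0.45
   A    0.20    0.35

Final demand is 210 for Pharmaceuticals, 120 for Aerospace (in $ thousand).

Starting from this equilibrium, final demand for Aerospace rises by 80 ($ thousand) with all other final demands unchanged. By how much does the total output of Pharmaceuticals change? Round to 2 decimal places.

I − A =
  [   0.80    -0.45]
  [  -0.20     0.65]
det(I−A) = (0.80)(0.65) − (-0.45)(-0.20) = 0.4300
adj(I−A) = [[0.65, 0.45], [0.20, 0.80]]
(I − A)⁻¹ = adj(I−A) / det(I−A) ≈
  [   1.5116     1.0465]
  [   0.4651     1.8605]
Δx = (I − A)⁻¹ Δd with Δd having +80 in the Aerospace component and 0 elsewhere.
So Δx_P = L_PA · (+80), where L_PA = adj(I−A)_PA / det(I−A) = 0.45 / 0.4300.
Δx_P = 0.45 × (+80) / 0.4300 = 36.00 / 0.4300 ≈ 83.72.

Δx_P = 83.72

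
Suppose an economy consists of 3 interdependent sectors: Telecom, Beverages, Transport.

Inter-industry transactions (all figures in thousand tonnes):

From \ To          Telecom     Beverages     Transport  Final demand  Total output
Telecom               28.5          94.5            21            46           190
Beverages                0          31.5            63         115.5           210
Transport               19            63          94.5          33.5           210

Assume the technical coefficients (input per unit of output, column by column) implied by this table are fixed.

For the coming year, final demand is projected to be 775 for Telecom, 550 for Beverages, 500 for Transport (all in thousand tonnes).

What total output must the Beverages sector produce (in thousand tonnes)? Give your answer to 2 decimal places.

x_2 = 1346.30

Technical coefficients a_ij = z_ij / X_j:
  a_11 = 28.5/190 = 0.15, a_21 = 0/190 = 0.00, a_31 = 19/190 = 0.10
  a_12 = 94.5/210 = 0.45, a_22 = 31.5/210 = 0.15, a_32 = 63/210 = 0.30
  a_13 = 21/210 = 0.10, a_23 = 63/210 = 0.30, a_33 = 94.5/210 = 0.45
I − A =
  [   0.85    -0.45    -0.10]
  [   0.00     0.85    -0.30]
  [  -0.10    -0.30     0.55]
Cofactors of I−A, C_ij = (−1)^(i+j)·(minor ij) (rows/columns in the sector order above):
  C_11 = (0.85)(0.55) − (-0.30)(-0.30) = 0.3775
  C_12 = −[(0.00)(0.55) − (-0.30)(-0.10)] = 0.0300
  C_13 = (0.00)(-0.30) − (0.85)(-0.10) = 0.0850
  C_21 = −[(-0.45)(0.55) − (-0.10)(-0.30)] = 0.2775
  C_22 = (0.85)(0.55) − (-0.10)(-0.10) = 0.4575
  C_23 = −[(0.85)(-0.30) − (-0.45)(-0.10)] = 0.3000
  C_31 = (-0.45)(-0.30) − (-0.10)(0.85) = 0.2200
  C_32 = −[(0.85)(-0.30) − (-0.10)(0.00)] = 0.2550
  C_33 = (0.85)(0.85) − (-0.45)(0.00) = 0.7225
det(I−A) = Σ_j (I−A)_1j·C_1j = (0.85)(0.3775) + (-0.45)(0.0300) + (-0.10)(0.0850) = 0.298875
adj(I−A) = Cᵀ =
  [ 0.3775   0.2775   0.2200]
  [ 0.0300   0.4575   0.2550]
  [ 0.0850   0.3000   0.7225]
(I − A)⁻¹ = adj(I−A) / det(I−A) ≈
  [   1.2631     0.9285     0.7361]
  [   0.1004     1.5307     0.8532]
  [   0.2844     1.0038     2.4174]
x = (I − A)⁻¹ d = adj(I−A)·d / det(I−A), with det(I−A) = 0.298875:
  x_1 = (0.3775·775 + 0.2775·550 + 0.2200·500) / 0.298875 = 555.1875 / 0.298875 ≈ 1857.59
  x_2 = (0.0300·775 + 0.4575·550 + 0.2550·500) / 0.298875 = 402.375 / 0.298875 ≈ 1346.30
  x_3 = (0.0850·775 + 0.3000·550 + 0.7225·500) / 0.298875 = 592.125 / 0.298875 ≈ 1981.18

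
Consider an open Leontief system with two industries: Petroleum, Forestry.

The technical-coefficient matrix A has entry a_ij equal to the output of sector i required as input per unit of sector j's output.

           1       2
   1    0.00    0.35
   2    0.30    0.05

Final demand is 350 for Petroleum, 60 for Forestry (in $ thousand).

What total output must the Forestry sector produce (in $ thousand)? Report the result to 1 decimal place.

x_2 = 195.3

I − A =
  [   1.00    -0.35]
  [  -0.30     0.95]
det(I−A) = (1.00)(0.95) − (-0.35)(-0.30) = 0.8450
adj(I−A) = [[0.95, 0.35], [0.30, 1.00]]
(I − A)⁻¹ = adj(I−A) / det(I−A) ≈
  [   1.1243     0.4142]
  [   0.3550     1.1834]
x = (I − A)⁻¹ d = adj(I−A)·d / det(I−A), with det(I−A) = 0.8450:
  x_1 = (0.95·350 + 0.35·60) / 0.8450 = 353.50 / 0.8450 ≈ 418.3
  x_2 = (0.30·350 + 1.00·60) / 0.8450 = 165.00 / 0.8450 ≈ 195.3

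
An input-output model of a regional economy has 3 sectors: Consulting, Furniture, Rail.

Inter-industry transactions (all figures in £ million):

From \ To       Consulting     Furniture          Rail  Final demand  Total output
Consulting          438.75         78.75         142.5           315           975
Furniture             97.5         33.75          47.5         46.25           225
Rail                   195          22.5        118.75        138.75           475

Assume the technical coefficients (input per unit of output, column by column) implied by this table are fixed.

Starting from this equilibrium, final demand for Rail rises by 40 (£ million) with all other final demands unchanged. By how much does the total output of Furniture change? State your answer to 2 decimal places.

Technical coefficients a_ij = z_ij / X_j:
  a_CC = 438.75/975 = 0.45, a_FC = 97.5/975 = 0.10, a_RC = 195/975 = 0.20
  a_CF = 78.75/225 = 0.35, a_FF = 33.75/225 = 0.15, a_RF = 22.5/225 = 0.10
  a_CR = 142.5/475 = 0.30, a_FR = 47.5/475 = 0.10, a_RR = 118.75/475 = 0.25
I − A =
  [   0.55    -0.35    -0.30]
  [  -0.10     0.85    -0.10]
  [  -0.20    -0.10     0.75]
Cofactors of I−A, C_ij = (−1)^(i+j)·(minor ij) (rows/columns in the sector order above):
  C_11 = (0.85)(0.75) − (-0.10)(-0.10) = 0.6275
  C_12 = −[(-0.10)(0.75) − (-0.10)(-0.20)] = 0.0950
  C_13 = (-0.10)(-0.10) − (0.85)(-0.20) = 0.1800
  C_21 = −[(-0.35)(0.75) − (-0.30)(-0.10)] = 0.2925
  C_22 = (0.55)(0.75) − (-0.30)(-0.20) = 0.3525
  C_23 = −[(0.55)(-0.10) − (-0.35)(-0.20)] = 0.1250
  C_31 = (-0.35)(-0.10) − (-0.30)(0.85) = 0.2900
  C_32 = −[(0.55)(-0.10) − (-0.30)(-0.10)] = 0.0850
  C_33 = (0.55)(0.85) − (-0.35)(-0.10) = 0.4325
det(I−A) = Σ_j (I−A)_1j·C_1j = (0.55)(0.6275) + (-0.35)(0.0950) + (-0.30)(0.1800) = 0.257875
adj(I−A) = Cᵀ =
  [ 0.6275   0.2925   0.2900]
  [ 0.0950   0.3525   0.0850]
  [ 0.1800   0.1250   0.4325]
(I − A)⁻¹ = adj(I−A) / det(I−A) ≈
  [   2.4333     1.1343     1.1246]
  [   0.3684     1.3669     0.3296]
  [   0.6980     0.4847     1.6772]
Δx = (I − A)⁻¹ Δd with Δd having +40 in the Rail component and 0 elsewhere.
So Δx_F = L_FR · (+40), where L_FR = adj(I−A)_FR / det(I−A) = 0.0850 / 0.257875.
Δx_F = 0.0850 × (+40) / 0.257875 = 3.40 / 0.257875 ≈ 13.18.

Δx_F = 13.18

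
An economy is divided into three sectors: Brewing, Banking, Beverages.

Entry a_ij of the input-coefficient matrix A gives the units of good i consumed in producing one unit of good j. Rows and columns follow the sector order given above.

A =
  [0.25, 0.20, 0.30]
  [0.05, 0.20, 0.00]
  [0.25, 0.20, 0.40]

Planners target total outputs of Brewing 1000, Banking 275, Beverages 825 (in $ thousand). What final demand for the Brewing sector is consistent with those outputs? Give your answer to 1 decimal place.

I − A =
  [   0.75    -0.20    -0.30]
  [  -0.05     0.80     0.00]
  [  -0.25    -0.20     0.60]
d = (I − A) x:
  d_1 = (+0.75)·1000 + (-0.20)·275 + (-0.30)·825 = 447.5
  d_2 = (-0.05)·1000 + (+0.80)·275 + (+0.00)·825 = 170.0
  d_3 = (-0.25)·1000 + (-0.20)·275 + (+0.60)·825 = 190.0

d_1 = 447.5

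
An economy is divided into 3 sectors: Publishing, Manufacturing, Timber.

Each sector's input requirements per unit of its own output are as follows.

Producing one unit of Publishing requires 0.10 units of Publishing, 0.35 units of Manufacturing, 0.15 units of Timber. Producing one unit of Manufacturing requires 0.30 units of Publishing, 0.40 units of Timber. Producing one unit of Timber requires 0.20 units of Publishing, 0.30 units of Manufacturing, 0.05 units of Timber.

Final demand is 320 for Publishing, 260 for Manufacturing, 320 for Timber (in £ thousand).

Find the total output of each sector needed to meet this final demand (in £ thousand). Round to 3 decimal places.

x_1 = 787.321, x_2 = 771.342, x_3 = 785.931

I − A =
  [   0.90    -0.30    -0.20]
  [  -0.35     1.00    -0.30]
  [  -0.15    -0.40     0.95]
Cofactors of I−A, C_ij = (−1)^(i+j)·(minor ij) (rows/columns in the sector order above):
  C_11 = (1.00)(0.95) − (-0.30)(-0.40) = 0.8300
  C_12 = −[(-0.35)(0.95) − (-0.30)(-0.15)] = 0.3775
  C_13 = (-0.35)(-0.40) − (1.00)(-0.15) = 0.2900
  C_21 = −[(-0.30)(0.95) − (-0.20)(-0.40)] = 0.3650
  C_22 = (0.90)(0.95) − (-0.20)(-0.15) = 0.8250
  C_23 = −[(0.90)(-0.40) − (-0.30)(-0.15)] = 0.4050
  C_31 = (-0.30)(-0.30) − (-0.20)(1.00) = 0.2900
  C_32 = −[(0.90)(-0.30) − (-0.20)(-0.35)] = 0.3400
  C_33 = (0.90)(1.00) − (-0.30)(-0.35) = 0.7950
det(I−A) = Σ_j (I−A)_1j·C_1j = (0.90)(0.8300) + (-0.30)(0.3775) + (-0.20)(0.2900) = 0.57575
adj(I−A) = Cᵀ =
  [ 0.8300   0.3650   0.2900]
  [ 0.3775   0.8250   0.3400]
  [ 0.2900   0.4050   0.7950]
(I − A)⁻¹ = adj(I−A) / det(I−A) ≈
  [   1.4416     0.6340     0.5037]
  [   0.6557     1.4329     0.5905]
  [   0.5037     0.7034     1.3808]
x = (I − A)⁻¹ d = adj(I−A)·d / det(I−A), with det(I−A) = 0.57575:
  x_1 = (0.8300·320 + 0.3650·260 + 0.2900·320) / 0.57575 = 453.30 / 0.57575 ≈ 787.321
  x_2 = (0.3775·320 + 0.8250·260 + 0.3400·320) / 0.57575 = 444.10 / 0.57575 ≈ 771.342
  x_3 = (0.2900·320 + 0.4050·260 + 0.7950·320) / 0.57575 = 452.50 / 0.57575 ≈ 785.931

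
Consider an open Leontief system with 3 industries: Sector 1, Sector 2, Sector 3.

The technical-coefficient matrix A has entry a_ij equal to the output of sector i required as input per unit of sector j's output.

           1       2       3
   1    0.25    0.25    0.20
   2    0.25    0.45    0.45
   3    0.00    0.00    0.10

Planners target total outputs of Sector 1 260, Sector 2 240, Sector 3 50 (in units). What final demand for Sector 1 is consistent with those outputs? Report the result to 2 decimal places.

d_1 = 125.00

I − A =
  [   0.75    -0.25    -0.20]
  [  -0.25     0.55    -0.45]
  [   0.00     0.00     0.90]
d = (I − A) x:
  d_1 = (+0.75)·260 + (-0.25)·240 + (-0.20)·50 = 125.00
  d_2 = (-0.25)·260 + (+0.55)·240 + (-0.45)·50 = 44.50
  d_3 = (+0.00)·260 + (+0.00)·240 + (+0.90)·50 = 45.00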